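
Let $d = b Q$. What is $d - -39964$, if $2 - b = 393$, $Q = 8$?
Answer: $36836$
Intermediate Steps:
$b = -391$ ($b = 2 - 393 = -391$)
$d = -3128$ ($d = \left(-391\right) 8 = -3128$)
$d - -39964 = -3128 - -39964 = -3128 + 39964 = 36836$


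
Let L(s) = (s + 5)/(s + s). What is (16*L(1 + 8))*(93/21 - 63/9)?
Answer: -32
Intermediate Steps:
L(s) = (5 + s)/(2*s) (L(s) = (5 + s)/((2*s)) = (5 + s)*(1/(2*s)) = (5 + s)/(2*s))
(16*L(1 + 8))*(93/21 - 63/9) = (16*((5 + (1 + 8))/(2*(1 + 8))))*(93/21 - 63/9) = (16*((1/2)*(5 + 9)/9))*(93*(1/21) - 63*1/9) = (16*((1/2)*(1/9)*14))*(31/7 - 7) = (16*(7/9))*(-18/7) = (112/9)*(-18/7) = -32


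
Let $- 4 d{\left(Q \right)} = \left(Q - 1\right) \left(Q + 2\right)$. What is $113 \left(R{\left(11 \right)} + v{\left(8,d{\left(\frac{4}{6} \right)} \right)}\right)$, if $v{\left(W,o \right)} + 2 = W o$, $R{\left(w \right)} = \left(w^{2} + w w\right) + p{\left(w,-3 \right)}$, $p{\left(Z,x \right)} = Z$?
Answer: $\frac{257075}{9} \approx 28564.0$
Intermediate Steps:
$d{\left(Q \right)} = - \frac{\left(-1 + Q\right) \left(2 + Q\right)}{4}$ ($d{\left(Q \right)} = - \frac{\left(Q - 1\right) \left(Q + 2\right)}{4} = - \frac{\left(-1 + Q\right) \left(2 + Q\right)}{4}$)
$R{\left(w \right)} = w + 2 w^{2}$ ($R{\left(w \right)} = \left(w^{2} + w w\right) + w = \left(w^{2} + w^{2}\right) + w = 2 w^{2} + w = w + 2 w^{2}$)
$v{\left(W,o \right)} = -2 + W o$
$113 \left(R{\left(11 \right)} + v{\left(8,d{\left(\frac{4}{6} \right)} \right)}\right) = 113 \left(11 \left(1 + 2 \cdot 11\right) - \left(2 - 8 \left(\frac{1}{2} - \frac{4 \cdot \frac{1}{6}}{4} - \frac{\left(\frac{4}{6}\right)^{2}}{4}\right)\right)\right) = 113 \left(11 \left(1 + 22\right) - \left(2 - 8 \left(\frac{1}{2} - \frac{4 \cdot \frac{1}{6}}{4} - \frac{\left(4 \cdot \frac{1}{6}\right)^{2}}{4}\right)\right)\right) = 113 \left(11 \cdot 23 - \left(2 - 8 \left(\frac{1}{2} - \frac{1}{6} - \frac{\left(\frac{2}{3}\right)^{2}}{4}\right)\right)\right) = 113 \left(253 - \left(2 - 8 \left(\frac{1}{2} - \frac{1}{6} - \frac{1}{9}\right)\right)\right) = 113 \left(253 + \left(-2 + 8 \cdot \frac{2}{9}\right)\right) = 113 \left(253 + \left(-2 + \frac{16}{9}\right)\right) = 113 \left(253 - \frac{2}{9}\right) = 113 \cdot \frac{2275}{9} = \frac{257075}{9}$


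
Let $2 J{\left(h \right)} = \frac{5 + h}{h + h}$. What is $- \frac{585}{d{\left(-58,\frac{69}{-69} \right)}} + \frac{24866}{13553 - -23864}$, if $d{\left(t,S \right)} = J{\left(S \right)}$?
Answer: $\frac{21913811}{37417} \approx 585.66$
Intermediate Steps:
$J{\left(h \right)} = \frac{5 + h}{4 h}$ ($J{\left(h \right)} = \frac{\left(5 + h\right) \frac{1}{h + h}}{2} = \frac{\left(5 + h\right) \frac{1}{2 h}}{2} = \frac{\frac{1}{2} \frac{1}{h} \left(5 + h\right)}{2} = \frac{5 + h}{4 h}$)
$d{\left(t,S \right)} = \frac{5 + S}{4 S}$
$- \frac{585}{d{\left(-58,\frac{69}{-69} \right)}} + \frac{24866}{13553 - -23864} = - \frac{585}{\frac{1}{4} \frac{1}{69 \frac{1}{-69}} \left(5 + \frac{69}{-69}\right)} + \frac{24866}{13553 - -23864} = - \frac{585}{\frac{1}{4} \frac{1}{69 \left(- \frac{1}{69}\right)} \left(5 + 69 \left(- \frac{1}{69}\right)\right)} + \frac{24866}{13553 + 23864} = - \frac{585}{\frac{1}{4} \frac{1}{-1} \left(5 - 1\right)} + \frac{24866}{37417} = - \frac{585}{\frac{1}{4} \left(-1\right) 4} + 24866 \cdot \frac{1}{37417} = - \frac{585}{-1} + \frac{24866}{37417} = \left(-585\right) \left(-1\right) + \frac{24866}{37417} = 585 + \frac{24866}{37417} = \frac{21913811}{37417}$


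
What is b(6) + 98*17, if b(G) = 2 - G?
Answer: 1662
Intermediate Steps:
b(6) + 98*17 = (2 - 1*6) + 98*17 = (2 - 6) + 1666 = -4 + 1666 = 1662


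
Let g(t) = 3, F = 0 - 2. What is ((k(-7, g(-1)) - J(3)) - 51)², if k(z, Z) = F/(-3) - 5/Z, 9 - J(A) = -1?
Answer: 3844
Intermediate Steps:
F = -2
J(A) = 10 (J(A) = 9 - 1*(-1) = 9 + 1 = 10)
k(z, Z) = ⅔ - 5/Z (k(z, Z) = -2/(-3) - 5/Z = -2*(-⅓) - 5/Z = ⅔ - 5/Z)
((k(-7, g(-1)) - J(3)) - 51)² = (((⅔ - 5/3) - 1*10) - 51)² = (((⅔ - 5*⅓) - 10) - 51)² = (((⅔ - 5/3) - 10) - 51)² = ((-1 - 10) - 51)² = (-11 - 51)² = (-62)² = 3844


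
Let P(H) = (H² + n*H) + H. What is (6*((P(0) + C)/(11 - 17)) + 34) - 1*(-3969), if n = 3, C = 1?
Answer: 4002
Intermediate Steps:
P(H) = H² + 4*H (P(H) = (H² + 3*H) + H = H² + 4*H)
(6*((P(0) + C)/(11 - 17)) + 34) - 1*(-3969) = (6*((0*(4 + 0) + 1)/(11 - 17)) + 34) - 1*(-3969) = (6*((0*4 + 1)/(-6)) + 34) + 3969 = (6*((0 + 1)*(-⅙)) + 34) + 3969 = (6*(1*(-⅙)) + 34) + 3969 = (6*(-⅙) + 34) + 3969 = (-1 + 34) + 3969 = 33 + 3969 = 4002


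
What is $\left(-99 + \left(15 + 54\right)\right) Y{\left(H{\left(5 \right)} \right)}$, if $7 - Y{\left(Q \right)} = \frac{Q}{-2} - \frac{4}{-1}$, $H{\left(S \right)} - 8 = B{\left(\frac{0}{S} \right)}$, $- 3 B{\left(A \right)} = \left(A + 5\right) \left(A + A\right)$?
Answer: $-210$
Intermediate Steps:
$B{\left(A \right)} = - \frac{2 A \left(5 + A\right)}{3}$ ($B{\left(A \right)} = - \frac{\left(A + 5\right) \left(A + A\right)}{3} = - \frac{\left(5 + A\right) 2 A}{3} = - \frac{2 A \left(5 + A\right)}{3}$)
$H{\left(S \right)} = 8$ ($H{\left(S \right)} = 8 - \frac{2 \frac{0}{S} \left(5 + \frac{0}{S}\right)}{3} = 8 - 0 \left(5 + 0\right) = 8 - 0 \cdot 5 = 8 + 0 = 8$)
$Y{\left(Q \right)} = 3 + \frac{Q}{2}$ ($Y{\left(Q \right)} = 7 - \left(\frac{Q}{-2} - \frac{4}{-1}\right) = 7 - \left(Q \left(- \frac{1}{2}\right) - -4\right) = 7 - \left(- \frac{Q}{2} + 4\right) = 7 - \left(4 - \frac{Q}{2}\right) = 7 + \left(-4 + \frac{Q}{2}\right) = 3 + \frac{Q}{2}$)
$\left(-99 + \left(15 + 54\right)\right) Y{\left(H{\left(5 \right)} \right)} = \left(-99 + \left(15 + 54\right)\right) \left(3 + \frac{1}{2} \cdot 8\right) = \left(-99 + 69\right) \left(3 + 4\right) = \left(-30\right) 7 = -210$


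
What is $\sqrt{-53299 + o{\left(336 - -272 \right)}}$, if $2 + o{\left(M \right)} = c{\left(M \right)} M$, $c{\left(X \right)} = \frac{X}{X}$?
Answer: $i \sqrt{52693} \approx 229.55 i$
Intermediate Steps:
$c{\left(X \right)} = 1$
$o{\left(M \right)} = -2 + M$ ($o{\left(M \right)} = -2 + 1 M = -2 + M$)
$\sqrt{-53299 + o{\left(336 - -272 \right)}} = \sqrt{-53299 + \left(-2 + \left(336 - -272\right)\right)} = \sqrt{-53299 + \left(-2 + \left(336 + 272\right)\right)} = \sqrt{-53299 + \left(-2 + 608\right)} = \sqrt{-53299 + 606} = \sqrt{-52693} = i \sqrt{52693}$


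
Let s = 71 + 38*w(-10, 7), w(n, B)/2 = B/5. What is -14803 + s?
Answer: -73128/5 ≈ -14626.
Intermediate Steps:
w(n, B) = 2*B/5 (w(n, B) = 2*(B/5) = 2*B/5)
s = 887/5 (s = 71 + 38*((⅖)*7) = 71 + 38*(14/5) = 71 + 532/5 = 887/5 ≈ 177.40)
-14803 + s = -14803 + 887/5 = -73128/5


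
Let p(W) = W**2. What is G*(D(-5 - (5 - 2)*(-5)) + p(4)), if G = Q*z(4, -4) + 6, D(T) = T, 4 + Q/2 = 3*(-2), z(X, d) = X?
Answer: -1924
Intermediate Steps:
Q = -20 (Q = -8 + 2*(3*(-2)) = -8 + 2*(-6) = -8 - 12 = -20)
G = -74 (G = -20*4 + 6 = -80 + 6 = -74)
G*(D(-5 - (5 - 2)*(-5)) + p(4)) = -74*((-5 - (5 - 2)*(-5)) + 4**2) = -74*((-5 - 3*(-5)) + 16) = -74*((-5 - 1*(-15)) + 16) = -74*((-5 + 15) + 16) = -74*(10 + 16) = -74*26 = -1924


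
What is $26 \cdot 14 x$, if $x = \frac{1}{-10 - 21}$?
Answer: $- \frac{364}{31} \approx -11.742$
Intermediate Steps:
$x = - \frac{1}{31}$ ($x = \frac{1}{-31} = - \frac{1}{31} \approx -0.032258$)
$26 \cdot 14 x = 26 \cdot 14 \left(- \frac{1}{31}\right) = 364 \left(- \frac{1}{31}\right) = - \frac{364}{31}$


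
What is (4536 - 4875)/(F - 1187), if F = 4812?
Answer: -339/3625 ≈ -0.093517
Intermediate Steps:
(4536 - 4875)/(F - 1187) = (4536 - 4875)/(4812 - 1187) = -339/3625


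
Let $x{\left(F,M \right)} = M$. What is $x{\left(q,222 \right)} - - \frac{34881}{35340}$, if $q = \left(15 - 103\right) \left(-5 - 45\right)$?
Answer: $\frac{2626787}{11780} \approx 222.99$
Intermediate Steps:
$q = 4400$ ($q = \left(-88\right) \left(-50\right) = 4400$)
$x{\left(q,222 \right)} - - \frac{34881}{35340} = 222 - - \frac{34881}{35340} = 222 - \left(-34881\right) \frac{1}{35340} = 222 - - \frac{11627}{11780} = 222 + \frac{11627}{11780} = \frac{2626787}{11780}$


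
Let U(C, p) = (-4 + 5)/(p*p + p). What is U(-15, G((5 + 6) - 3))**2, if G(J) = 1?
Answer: 1/4 ≈ 0.25000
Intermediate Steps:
U(C, p) = 1/(p + p**2) (U(C, p) = 1/(p**2 + p) = 1/(p + p**2))
U(-15, G((5 + 6) - 3))**2 = (1/(1*(1 + 1)))**2 = (1/2)**2 = 1/4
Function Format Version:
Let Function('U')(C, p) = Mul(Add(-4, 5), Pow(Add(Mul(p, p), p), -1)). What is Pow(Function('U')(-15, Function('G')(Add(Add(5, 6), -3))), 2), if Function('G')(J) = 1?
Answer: Rational(1, 4) ≈ 0.25000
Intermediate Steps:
Function('U')(C, p) = Pow(Add(p, Pow(p, 2)), -1) (Function('U')(C, p) = Mul(1, Pow(Add(Pow(p, 2), p), -1)) = Mul(1, Pow(Add(p, Pow(p, 2)), -1)) = Pow(Add(p, Pow(p, 2)), -1))
Pow(Function('U')(-15, Function('G')(Add(Add(5, 6), -3))), 2) = Pow(Mul(Pow(1, -1), Pow(Add(1, 1), -1)), 2) = Pow(Mul(1, Pow(2, -1)), 2) = Pow(Mul(1, Rational(1, 2)), 2) = Pow(Rational(1, 2), 2) = Rational(1, 4)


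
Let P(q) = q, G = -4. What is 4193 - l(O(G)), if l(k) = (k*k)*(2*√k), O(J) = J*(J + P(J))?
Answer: 4193 - 8192*√2 ≈ -7392.2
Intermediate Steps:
O(J) = 2*J² (O(J) = J*(J + J) = J*(2*J) = 2*J²)
l(k) = 2*k^(5/2) (l(k) = k²*(2*√k) = 2*k^(5/2))
4193 - l(O(G)) = 4193 - 2*(2*(-4)²)^(5/2) = 4193 - 2*(2*16)^(5/2) = 4193 - 2*32^(5/2) = 4193 - 2*4096*√2 = 4193 - 8192*√2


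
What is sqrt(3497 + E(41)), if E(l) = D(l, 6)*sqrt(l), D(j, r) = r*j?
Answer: sqrt(3497 + 246*sqrt(41)) ≈ 71.219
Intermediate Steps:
D(j, r) = j*r
E(l) = 6*l**(3/2) (E(l) = (l*6)*sqrt(l) = (6*l)*sqrt(l) = 6*l**(3/2))
sqrt(3497 + E(41)) = sqrt(3497 + 6*41**(3/2)) = sqrt(3497 + 6*(41*sqrt(41))) = sqrt(3497 + 246*sqrt(41))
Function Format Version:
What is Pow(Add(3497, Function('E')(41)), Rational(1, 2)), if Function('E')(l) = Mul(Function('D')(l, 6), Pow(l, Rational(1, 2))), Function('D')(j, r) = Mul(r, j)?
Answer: Pow(Add(3497, Mul(246, Pow(41, Rational(1, 2)))), Rational(1, 2)) ≈ 71.219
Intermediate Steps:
Function('D')(j, r) = Mul(j, r)
Function('E')(l) = Mul(6, Pow(l, Rational(3, 2))) (Function('E')(l) = Mul(Mul(l, 6), Pow(l, Rational(1, 2))) = Mul(Mul(6, l), Pow(l, Rational(1, 2))) = Mul(6, Pow(l, Rational(3, 2))))
Pow(Add(3497, Function('E')(41)), Rational(1, 2)) = Pow(Add(3497, Mul(6, Pow(41, Rational(3, 2)))), Rational(1, 2)) = Pow(Add(3497, Mul(6, Mul(41, Pow(41, Rational(1, 2))))), Rational(1, 2)) = Pow(Add(3497, Mul(246, Pow(41, Rational(1, 2)))), Rational(1, 2))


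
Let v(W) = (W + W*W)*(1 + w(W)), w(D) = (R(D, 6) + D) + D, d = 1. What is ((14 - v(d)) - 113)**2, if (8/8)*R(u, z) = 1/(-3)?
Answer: 97969/9 ≈ 10885.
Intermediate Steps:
R(u, z) = -1/3 (R(u, z) = 1/(-3) = -1/3)
w(D) = -1/3 + 2*D (w(D) = (-1/3 + D) + D = -1/3 + 2*D)
v(W) = (2/3 + 2*W)*(W + W**2) (v(W) = (W + W*W)*(1 + (-1/3 + 2*W)) = (W + W**2)*(2/3 + 2*W) = (2/3 + 2*W)*(W + W**2))
((14 - v(d)) - 113)**2 = ((14 - (2 + 9*1 + 1*(-1 + 6*1))/3) - 113)**2 = ((14 - (2 + 9 + 1*(-1 + 6))/3) - 113)**2 = ((14 - (2 + 9 + 1*5)/3) - 113)**2 = ((14 - (2 + 9 + 5)/3) - 113)**2 = ((14 - 16/3) - 113)**2 = (26/3 - 113)**2 = (-313/3)**2 = 97969/9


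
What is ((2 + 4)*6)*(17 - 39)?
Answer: -792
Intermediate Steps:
((2 + 4)*6)*(17 - 39) = (6*6)*(-22) = 36*(-22) = -792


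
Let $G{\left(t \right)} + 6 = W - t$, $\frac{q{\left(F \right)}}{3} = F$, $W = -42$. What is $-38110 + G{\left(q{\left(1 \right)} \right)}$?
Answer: $-38161$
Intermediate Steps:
$q{\left(F \right)} = 3 F$
$G{\left(t \right)} = -48 - t$ ($G{\left(t \right)} = -6 - \left(42 + t\right) = -48 - t$)
$-38110 + G{\left(q{\left(1 \right)} \right)} = -38110 - \left(48 + 3 \cdot 1\right) = -38110 - 51 = -38161$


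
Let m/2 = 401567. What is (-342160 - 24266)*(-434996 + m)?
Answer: -134895334788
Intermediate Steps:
m = 803134 (m = 2*401567 = 803134)
(-342160 - 24266)*(-434996 + m) = (-342160 - 24266)*(-434996 + 803134) = -366426*368138 = -134895334788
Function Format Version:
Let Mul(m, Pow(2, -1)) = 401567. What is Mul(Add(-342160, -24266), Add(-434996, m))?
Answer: -134895334788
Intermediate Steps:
m = 803134 (m = Mul(2, 401567) = 803134)
Mul(Add(-342160, -24266), Add(-434996, m)) = Mul(Add(-342160, -24266), Add(-434996, 803134)) = Mul(-366426, 368138) = -134895334788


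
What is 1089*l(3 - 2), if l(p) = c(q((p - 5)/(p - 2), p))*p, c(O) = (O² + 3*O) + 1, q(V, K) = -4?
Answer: 5445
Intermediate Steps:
c(O) = 1 + O² + 3*O
l(p) = 5*p (l(p) = (1 + (-4)² + 3*(-4))*p = (1 + 16 - 12)*p = 5*p)
1089*l(3 - 2) = 1089*(5*(3 - 2)) = 1089*(5*1) = 1089*5 = 5445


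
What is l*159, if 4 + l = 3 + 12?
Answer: 1749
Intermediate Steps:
l = 11 (l = -4 + (3 + 12) = -4 + 15 = 11)
l*159 = 11*159 = 1749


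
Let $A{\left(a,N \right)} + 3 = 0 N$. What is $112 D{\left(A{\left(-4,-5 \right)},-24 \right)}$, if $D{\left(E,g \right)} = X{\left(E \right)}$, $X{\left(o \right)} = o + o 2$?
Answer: $-1008$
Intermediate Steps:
$X{\left(o \right)} = 3 o$ ($X{\left(o \right)} = o + 2 o = 3 o$)
$A{\left(a,N \right)} = -3$ ($A{\left(a,N \right)} = -3 + 0 N = -3 + 0 = -3$)
$D{\left(E,g \right)} = 3 E$
$112 D{\left(A{\left(-4,-5 \right)},-24 \right)} = 112 \cdot 3 \left(-3\right) = 112 \left(-9\right) = -1008$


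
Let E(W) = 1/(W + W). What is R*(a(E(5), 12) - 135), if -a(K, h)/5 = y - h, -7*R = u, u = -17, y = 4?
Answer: -1615/7 ≈ -230.71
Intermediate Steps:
R = 17/7 (R = -⅐*(-17) = 17/7 ≈ 2.4286)
E(W) = 1/(2*W)
a(K, h) = -20 + 5*h (a(K, h) = -5*(4 - h) = -20 + 5*h)
R*(a(E(5), 12) - 135) = 17*((-20 + 5*12) - 135)/7 = 17*((-20 + 60) - 135)/7 = 17*(40 - 135)/7 = (17/7)*(-95) = -1615/7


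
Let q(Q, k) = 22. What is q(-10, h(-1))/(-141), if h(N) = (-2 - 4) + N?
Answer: -22/141 ≈ -0.15603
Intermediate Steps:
h(N) = -6 + N
q(-10, h(-1))/(-141) = 22/(-141) = 22*(-1/141) = -22/141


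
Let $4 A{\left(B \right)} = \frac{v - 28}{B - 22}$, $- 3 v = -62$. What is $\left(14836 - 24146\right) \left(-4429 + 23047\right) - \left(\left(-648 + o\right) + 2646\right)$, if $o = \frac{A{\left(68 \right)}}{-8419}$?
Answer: $- \frac{402770175806243}{2323644} \approx -1.7334 \cdot 10^{8}$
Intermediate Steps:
$v = \frac{62}{3}$ ($v = \left(- \frac{1}{3}\right) \left(-62\right) = \frac{62}{3} \approx 20.667$)
$A{\left(B \right)} = - \frac{11}{6 \left(-22 + B\right)}$ ($A{\left(B \right)} = \frac{\left(\frac{62}{3} - 28\right) \frac{1}{B - 22}}{4} = \frac{\left(- \frac{22}{3}\right) \frac{1}{-22 + B}}{4} = - \frac{11}{6 \left(-22 + B\right)}$)
$o = \frac{11}{2323644}$ ($o = \frac{\left(-11\right) \frac{1}{-132 + 6 \cdot 68}}{-8419} = - \frac{11}{-132 + 408} \left(- \frac{1}{8419}\right) = - \frac{11}{276} \left(- \frac{1}{8419}\right) = \left(-11\right) \frac{1}{276} \left(- \frac{1}{8419}\right) = \left(- \frac{11}{276}\right) \left(- \frac{1}{8419}\right) = \frac{11}{2323644} \approx 4.7339 \cdot 10^{-6}$)
$\left(14836 - 24146\right) \left(-4429 + 23047\right) - \left(\left(-648 + o\right) + 2646\right) = \left(14836 - 24146\right) \left(-4429 + 23047\right) - \left(\left(-648 + \frac{11}{2323644}\right) + 2646\right) = \left(-9310\right) 18618 - \left(- \frac{1505721301}{2323644} + 2646\right) = -173333580 - \frac{4642640723}{2323644} = - \frac{402770175806243}{2323644}$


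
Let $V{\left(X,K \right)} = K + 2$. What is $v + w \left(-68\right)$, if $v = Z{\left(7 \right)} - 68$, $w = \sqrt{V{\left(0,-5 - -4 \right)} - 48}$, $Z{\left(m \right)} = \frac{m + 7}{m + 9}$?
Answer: $- \frac{537}{8} - 68 i \sqrt{47} \approx -67.125 - 466.18 i$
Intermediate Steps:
$V{\left(X,K \right)} = 2 + K$
$Z{\left(m \right)} = \frac{7 + m}{9 + m}$
$w = i \sqrt{47}$ ($w = \sqrt{\left(2 - 1\right) - 48} = \sqrt{1 - 48} = \sqrt{-47} = i \sqrt{47} \approx 6.8557 i$)
$v = - \frac{537}{8}$ ($v = \frac{7 + 7}{9 + 7} - 68 = \frac{1}{16} \cdot 14 - 68 = \frac{7}{8} - 68 = - \frac{537}{8} \approx -67.125$)
$v + w \left(-68\right) = - \frac{537}{8} + i \sqrt{47} \left(-68\right) = - \frac{537}{8} - 68 i \sqrt{47}$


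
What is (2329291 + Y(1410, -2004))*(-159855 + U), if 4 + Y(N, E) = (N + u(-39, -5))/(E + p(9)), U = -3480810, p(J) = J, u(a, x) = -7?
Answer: -161122870815026/19 ≈ -8.4802e+12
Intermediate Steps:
Y(N, E) = -4 + (-7 + N)/(9 + E) (Y(N, E) = -4 + (N - 7)/(E + 9) = -4 + (-7 + N)/(9 + E))
(2329291 + Y(1410, -2004))*(-159855 + U) = (2329291 + (-43 + 1410 - 4*(-2004))/(9 - 2004))*(-159855 - 3480810) = (2329291 + (-43 + 1410 + 8016)/(-1995))*(-3640665) = (2329291 - 1/1995*9383)*(-3640665) = (2329291 - 9383/1995)*(-3640665) = (4646926162/1995)*(-3640665) = -161122870815026/19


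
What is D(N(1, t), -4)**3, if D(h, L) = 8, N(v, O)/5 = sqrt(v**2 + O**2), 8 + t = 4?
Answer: 512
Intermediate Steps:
t = -4 (t = -8 + 4 = -4)
N(v, O) = 5*sqrt(O**2 + v**2) (N(v, O) = 5*sqrt(v**2 + O**2) = 5*sqrt(O**2 + v**2))
D(N(1, t), -4)**3 = 8**3 = 512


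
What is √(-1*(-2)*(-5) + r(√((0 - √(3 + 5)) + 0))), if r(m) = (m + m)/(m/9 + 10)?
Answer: 2*√((-225 + 2*I*2^(¾))/(90 + I*2^(¾))) ≈ 0.053174 + 3.1617*I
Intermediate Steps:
r(m) = 2*m/(10 + m/9) (r(m) = (2*m)/(m*(⅑) + 10) = (2*m)/(m/9 + 10) = (2*m)/(10 + m/9) = 2*m/(10 + m/9))
√(-1*(-2)*(-5) + r(√((0 - √(3 + 5)) + 0))) = √(-1*(-2)*(-5) + 18*√((0 - √(3 + 5)) + 0)/(90 + √((0 - √(3 + 5)) + 0))) = √(2*(-5) + 18*√((0 - √8) + 0)/(90 + √((0 - √8) + 0))) = √(-10 + 18*√((0 - 2*√2) + 0)/(90 + √((0 - 2*√2) + 0))) = √(-10 + 18*√(-2*√2 + 0)/(90 + √(-2*√2 + 0))) = √(-10 + 18*√(-2*√2)/(90 + √(-2*√2))) = √(-10 + 18*(I*2^(¾))/(90 + I*2^(¾))) = √(-10 + 18*I*2^(¾)/(90 + I*2^(¾)))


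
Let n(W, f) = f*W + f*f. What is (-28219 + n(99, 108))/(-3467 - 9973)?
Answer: 5863/13440 ≈ 0.43623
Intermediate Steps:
n(W, f) = f**2 + W*f (n(W, f) = W*f + f**2 = f**2 + W*f)
(-28219 + n(99, 108))/(-3467 - 9973) = (-28219 + 108*(99 + 108))/(-3467 - 9973) = (-28219 + 108*207)/(-13440) = (-28219 + 22356)*(-1/13440) = -5863*(-1/13440) = 5863/13440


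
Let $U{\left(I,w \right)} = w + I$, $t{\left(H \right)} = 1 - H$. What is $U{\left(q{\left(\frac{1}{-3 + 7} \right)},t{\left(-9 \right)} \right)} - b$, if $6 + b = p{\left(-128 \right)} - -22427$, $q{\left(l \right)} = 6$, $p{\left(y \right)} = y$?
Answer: $-22277$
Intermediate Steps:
$U{\left(I,w \right)} = I + w$
$b = 22293$ ($b = -6 - -22299 = -6 + \left(-128 + 22427\right) = -6 + 22299 = 22293$)
$U{\left(q{\left(\frac{1}{-3 + 7} \right)},t{\left(-9 \right)} \right)} - b = \left(6 + \left(1 - -9\right)\right) - 22293 = \left(6 + \left(1 + 9\right)\right) - 22293 = \left(6 + 10\right) - 22293 = 16 - 22293 = -22277$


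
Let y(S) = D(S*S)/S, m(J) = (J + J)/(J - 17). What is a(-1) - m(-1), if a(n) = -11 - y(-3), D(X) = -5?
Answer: -115/9 ≈ -12.778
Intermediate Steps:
m(J) = 2*J/(-17 + J) (m(J) = (2*J)/(-17 + J) = 2*J/(-17 + J))
y(S) = -5/S
a(n) = -38/3 (a(n) = -11 - (-5)/(-3) = -11 - (-5)*(-1)/3 = -11 - 1*5/3 = -11 - 5/3 = -38/3)
a(-1) - m(-1) = -38/3 - 2*(-1)/(-17 - 1) = -38/3 - 2*(-1)/(-18) = -38/3 - 2*(-1)*(-1)/18 = -38/3 - 1*⅑ = -38/3 - ⅑ = -115/9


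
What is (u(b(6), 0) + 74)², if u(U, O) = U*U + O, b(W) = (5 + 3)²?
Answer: 17388900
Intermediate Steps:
b(W) = 64 (b(W) = 8² = 64)
u(U, O) = O + U² (u(U, O) = U² + O = O + U²)
(u(b(6), 0) + 74)² = ((0 + 64²) + 74)² = ((0 + 4096) + 74)² = (4096 + 74)² = 4170² = 17388900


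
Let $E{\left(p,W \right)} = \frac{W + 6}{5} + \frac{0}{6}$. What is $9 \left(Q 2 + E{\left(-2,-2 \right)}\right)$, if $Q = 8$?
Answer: $\frac{756}{5} \approx 151.2$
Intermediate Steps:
$E{\left(p,W \right)} = \frac{6}{5} + \frac{W}{5}$ ($E{\left(p,W \right)} = \left(6 + W\right) \frac{1}{5} + 0 \cdot \frac{1}{6} = \left(\frac{6}{5} + \frac{W}{5}\right) + 0 = \frac{6}{5} + \frac{W}{5}$)
$9 \left(Q 2 + E{\left(-2,-2 \right)}\right) = 9 \left(8 \cdot 2 + \left(\frac{6}{5} + \frac{1}{5} \left(-2\right)\right)\right) = 9 \left(16 + \left(\frac{6}{5} - \frac{2}{5}\right)\right) = 9 \left(16 + \frac{4}{5}\right) = 9 \cdot \frac{84}{5} = \frac{756}{5}$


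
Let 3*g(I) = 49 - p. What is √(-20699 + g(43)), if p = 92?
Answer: 2*I*√46605/3 ≈ 143.92*I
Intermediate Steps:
g(I) = -43/3 (g(I) = (49 - 1*92)/3 = (49 - 92)/3 = (⅓)*(-43) = -43/3)
√(-20699 + g(43)) = √(-20699 - 43/3) = √(-62140/3) = 2*I*√46605/3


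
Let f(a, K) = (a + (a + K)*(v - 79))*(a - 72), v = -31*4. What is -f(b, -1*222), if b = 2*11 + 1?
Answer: 1980580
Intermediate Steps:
v = -124
b = 23 (b = 22 + 1 = 23)
f(a, K) = (-72 + a)*(-203*K - 202*a) (f(a, K) = (a + (a + K)*(-124 - 79))*(a - 72) = (a + (K + a)*(-203))*(-72 + a) = (a + (-203*K - 203*a))*(-72 + a) = (-203*K - 202*a)*(-72 + a) = (-72 + a)*(-203*K - 202*a))
-f(b, -1*222) = -(-202*23**2 + 14544*23 + 14616*(-1*222) - 203*(-1*222)*23) = -(-202*529 + 334512 + 14616*(-222) - 203*(-222)*23) = -(-106858 + 334512 - 3244752 + 1036518) = -1*(-1980580) = 1980580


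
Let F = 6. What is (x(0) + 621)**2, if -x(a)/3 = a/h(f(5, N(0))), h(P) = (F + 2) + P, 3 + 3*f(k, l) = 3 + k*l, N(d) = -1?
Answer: 385641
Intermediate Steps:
f(k, l) = k*l/3 (f(k, l) = -1 + (3 + k*l)/3 = -1 + (1 + k*l/3) = k*l/3)
h(P) = 8 + P (h(P) = (6 + 2) + P = 8 + P)
x(a) = -9*a/19 (x(a) = -3*a/(8 + (1/3)*5*(-1)) = -3*a/(8 - 5/3) = -3*a/19/3 = -3*a*3/19 = -9*a/19)
(x(0) + 621)**2 = (-9/19*0 + 621)**2 = (0 + 621)**2 = 621**2 = 385641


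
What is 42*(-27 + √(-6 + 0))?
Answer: -1134 + 42*I*√6 ≈ -1134.0 + 102.88*I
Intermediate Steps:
42*(-27 + √(-6 + 0)) = 42*(-27 + √(-6)) = 42*(-27 + I*√6) = -1134 + 42*I*√6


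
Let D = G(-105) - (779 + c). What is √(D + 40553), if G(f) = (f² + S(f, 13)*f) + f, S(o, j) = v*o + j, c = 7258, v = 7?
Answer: √119246 ≈ 345.32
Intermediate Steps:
S(o, j) = j + 7*o (S(o, j) = 7*o + j = j + 7*o)
G(f) = f + f² + f*(13 + 7*f) (G(f) = (f² + (13 + 7*f)*f) + f = (f² + f*(13 + 7*f)) + f = f + f² + f*(13 + 7*f))
D = 78693 (D = 2*(-105)*(7 + 4*(-105)) - (779 + 7258) = 2*(-105)*(7 - 420) - 1*8037 = 2*(-105)*(-413) - 8037 = 86730 - 8037 = 78693)
√(D + 40553) = √(78693 + 40553) = √119246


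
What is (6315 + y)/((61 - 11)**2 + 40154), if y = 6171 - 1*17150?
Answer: -2332/21327 ≈ -0.10934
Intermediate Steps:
y = -10979 (y = 6171 - 17150 = -10979)
(6315 + y)/((61 - 11)**2 + 40154) = (6315 - 10979)/((61 - 11)**2 + 40154) = -4664/(50**2 + 40154) = -4664/(2500 + 40154) = -4664/42654 = -4664*1/42654 = -2332/21327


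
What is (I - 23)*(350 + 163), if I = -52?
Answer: -38475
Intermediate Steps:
(I - 23)*(350 + 163) = (-52 - 23)*(350 + 163) = -75*513 = -38475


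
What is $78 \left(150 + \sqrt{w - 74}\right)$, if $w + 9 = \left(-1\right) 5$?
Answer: $11700 + 156 i \sqrt{22} \approx 11700.0 + 731.71 i$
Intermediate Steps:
$w = -14$ ($w = -9 - 5 = -14$)
$78 \left(150 + \sqrt{w - 74}\right) = 78 \left(150 + \sqrt{-14 - 74}\right) = 78 \left(150 + \sqrt{-88}\right) = 78 \left(150 + 2 i \sqrt{22}\right) = 11700 + 156 i \sqrt{22}$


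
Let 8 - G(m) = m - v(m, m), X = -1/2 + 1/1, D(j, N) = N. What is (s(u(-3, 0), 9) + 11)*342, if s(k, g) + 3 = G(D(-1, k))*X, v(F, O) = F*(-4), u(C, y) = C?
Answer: 6669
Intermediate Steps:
v(F, O) = -4*F
X = 1/2 (X = -1*1/2 + 1*1 = -1/2 + 1 = 1/2 ≈ 0.50000)
G(m) = 8 - 5*m (G(m) = 8 - (m - (-4)*m) = 8 - (m + 4*m) = 8 - 5*m)
s(k, g) = 1 - 5*k/2 (s(k, g) = -3 + (8 - 5*k)*(1/2) = -3 + (4 - 5*k/2) = 1 - 5*k/2)
(s(u(-3, 0), 9) + 11)*342 = ((1 - 5/2*(-3)) + 11)*342 = ((1 + 15/2) + 11)*342 = (17/2 + 11)*342 = (39/2)*342 = 6669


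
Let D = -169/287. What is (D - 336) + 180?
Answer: -44941/287 ≈ -156.59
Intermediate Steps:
D = -169/287 (D = -169*1/287 = -169/287 ≈ -0.58885)
(D - 336) + 180 = (-169/287 - 336) + 180 = -96601/287 + 180 = -44941/287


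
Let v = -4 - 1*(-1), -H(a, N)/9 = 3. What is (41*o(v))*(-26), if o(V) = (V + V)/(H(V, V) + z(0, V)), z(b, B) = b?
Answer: -2132/9 ≈ -236.89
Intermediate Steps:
H(a, N) = -27 (H(a, N) = -9*3 = -27)
v = -3 (v = -4 + 1 = -3)
o(V) = -2*V/27 (o(V) = (V + V)/(-27 + 0) = (2*V)/(-27) = (2*V)*(-1/27) = -2*V/27)
(41*o(v))*(-26) = (41*(-2/27*(-3)))*(-26) = (41*(2/9))*(-26) = (82/9)*(-26) = -2132/9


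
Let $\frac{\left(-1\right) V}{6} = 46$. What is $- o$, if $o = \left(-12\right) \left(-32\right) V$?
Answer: $105984$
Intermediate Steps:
$V = -276$ ($V = \left(-6\right) 46 = -276$)
$o = -105984$ ($o = \left(-12\right) \left(-32\right) \left(-276\right) = 384 \left(-276\right) = -105984$)
$- o = \left(-1\right) \left(-105984\right) = 105984$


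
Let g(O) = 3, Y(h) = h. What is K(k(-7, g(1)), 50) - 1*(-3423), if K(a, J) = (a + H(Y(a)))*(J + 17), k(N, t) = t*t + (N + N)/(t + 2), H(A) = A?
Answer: 21269/5 ≈ 4253.8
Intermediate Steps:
k(N, t) = t**2 + 2*N/(2 + t) (k(N, t) = t**2 + (2*N)/(2 + t) = t**2 + 2*N/(2 + t))
K(a, J) = 2*a*(17 + J) (K(a, J) = (a + a)*(J + 17) = (2*a)*(17 + J) = 2*a*(17 + J))
K(k(-7, g(1)), 50) - 1*(-3423) = 2*((3**3 + 2*(-7) + 2*3**2)/(2 + 3))*(17 + 50) - 1*(-3423) = 2*((27 - 14 + 2*9)/5)*67 + 3423 = 2*((27 - 14 + 18)/5)*67 + 3423 = 2*((1/5)*31)*67 + 3423 = 2*(31/5)*67 + 3423 = 4154/5 + 3423 = 21269/5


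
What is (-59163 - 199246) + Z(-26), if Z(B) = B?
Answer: -258435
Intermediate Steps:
(-59163 - 199246) + Z(-26) = (-59163 - 199246) - 26 = -258409 - 26 = -258435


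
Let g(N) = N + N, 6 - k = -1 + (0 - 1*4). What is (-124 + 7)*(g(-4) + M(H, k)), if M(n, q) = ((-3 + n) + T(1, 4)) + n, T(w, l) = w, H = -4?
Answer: 2106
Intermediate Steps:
k = 11 (k = 6 - (-1 + (0 - 1*4)) = 6 - (-1 + (0 - 4)) = 6 - (-1 - 4) = 6 - 1*(-5) = 6 + 5 = 11)
g(N) = 2*N
M(n, q) = -2 + 2*n (M(n, q) = ((-3 + n) + 1) + n = (-2 + n) + n = -2 + 2*n)
(-124 + 7)*(g(-4) + M(H, k)) = (-124 + 7)*(2*(-4) + (-2 + 2*(-4))) = -117*(-8 + (-2 - 8)) = -117*(-8 - 10) = -117*(-18) = 2106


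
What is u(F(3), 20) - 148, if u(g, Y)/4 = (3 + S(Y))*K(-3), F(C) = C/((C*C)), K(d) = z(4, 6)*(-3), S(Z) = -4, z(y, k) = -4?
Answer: -196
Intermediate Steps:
K(d) = 12 (K(d) = -4*(-3) = 12)
F(C) = 1/C (F(C) = C/(C²) = C/C² = 1/C)
u(g, Y) = -48 (u(g, Y) = 4*((3 - 4)*12) = 4*(-1*12) = 4*(-12) = -48)
u(F(3), 20) - 148 = -48 - 148 = -196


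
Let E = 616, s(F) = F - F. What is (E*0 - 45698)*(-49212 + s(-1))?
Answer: 2248889976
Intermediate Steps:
s(F) = 0
(E*0 - 45698)*(-49212 + s(-1)) = (616*0 - 45698)*(-49212 + 0) = (0 - 45698)*(-49212) = -45698*(-49212) = 2248889976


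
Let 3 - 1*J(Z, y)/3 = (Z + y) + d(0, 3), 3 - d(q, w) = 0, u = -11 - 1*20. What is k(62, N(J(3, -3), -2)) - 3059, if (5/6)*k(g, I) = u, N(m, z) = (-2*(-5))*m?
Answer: -15481/5 ≈ -3096.2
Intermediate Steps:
u = -31 (u = -11 - 20 = -31)
d(q, w) = 3 (d(q, w) = 3 - 1*0 = 3 + 0 = 3)
J(Z, y) = -3*Z - 3*y (J(Z, y) = 9 - 3*((Z + y) + 3) = 9 - 3*(3 + Z + y) = 9 + (-9 - 3*Z - 3*y) = -3*Z - 3*y)
N(m, z) = 10*m
k(g, I) = -186/5 (k(g, I) = (6/5)*(-31) = -186/5)
k(62, N(J(3, -3), -2)) - 3059 = -186/5 - 3059 = -15481/5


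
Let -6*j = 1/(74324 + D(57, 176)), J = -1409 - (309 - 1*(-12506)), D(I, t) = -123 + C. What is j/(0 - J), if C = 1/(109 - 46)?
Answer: -3/18997834496 ≈ -1.5791e-10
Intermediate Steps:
C = 1/63 ≈ 0.015873
D(I, t) = -7748/63 (D(I, t) = -123 + 1/63 = -7748/63)
J = -14224 (J = -1409 - (309 + 12506) = -1409 - 1*12815 = -1409 - 12815 = -14224)
j = -21/9349328 (j = -1/(6*(74324 - 7748/63)) = -1/(6*4674664/63) = -⅙*63/4674664 = -21/9349328 ≈ -2.2461e-6)
j/(0 - J) = -21/(9349328*(0 - 1*(-14224))) = -21/(9349328*(0 + 14224)) = -21/9349328/14224 = -21/9349328*1/14224 = -3/18997834496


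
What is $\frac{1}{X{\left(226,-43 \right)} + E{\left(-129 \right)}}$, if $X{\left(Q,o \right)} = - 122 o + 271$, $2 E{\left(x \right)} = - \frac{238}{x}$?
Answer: $\frac{129}{711812} \approx 0.00018123$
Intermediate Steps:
$E{\left(x \right)} = - \frac{119}{x}$ ($E{\left(x \right)} = \frac{\left(-238\right) \frac{1}{x}}{2} = - \frac{119}{x}$)
$X{\left(Q,o \right)} = 271 - 122 o$
$\frac{1}{X{\left(226,-43 \right)} + E{\left(-129 \right)}} = \frac{1}{\left(271 - -5246\right) - \frac{119}{-129}} = \frac{1}{\left(271 + 5246\right) - - \frac{119}{129}} = \frac{1}{5517 + \frac{119}{129}} = \frac{1}{\frac{711812}{129}} = \frac{129}{711812}$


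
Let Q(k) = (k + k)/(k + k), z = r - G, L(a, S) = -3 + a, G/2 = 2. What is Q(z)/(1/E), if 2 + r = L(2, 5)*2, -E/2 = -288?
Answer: 576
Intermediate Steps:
E = 576 (E = -2*(-288) = 576)
G = 4 (G = 2*2 = 4)
r = -4 (r = -2 + (-3 + 2)*2 = -2 - 1*2 = -2 - 2 = -4)
z = -8 (z = -4 - 1*4 = -4 - 4 = -8)
Q(k) = 1 (Q(k) = (2*k)/((2*k)) = (2*k)*(1/(2*k)) = 1)
Q(z)/(1/E) = 1/1/576 = 1/(1/576) = 1*576 = 576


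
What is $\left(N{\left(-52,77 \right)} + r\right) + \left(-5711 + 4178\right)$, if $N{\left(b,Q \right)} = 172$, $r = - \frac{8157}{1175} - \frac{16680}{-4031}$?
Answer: $- \frac{46471628}{34075} \approx -1363.8$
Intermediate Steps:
$r = - \frac{95553}{34075}$ ($r = \left(-8157\right) \frac{1}{1175} - - \frac{120}{29} = - \frac{8157}{1175} + \frac{120}{29} = - \frac{95553}{34075} \approx -2.8042$)
$\left(N{\left(-52,77 \right)} + r\right) + \left(-5711 + 4178\right) = \left(172 - \frac{95553}{34075}\right) + \left(-5711 + 4178\right) = \frac{5765347}{34075} - 1533 = - \frac{46471628}{34075}$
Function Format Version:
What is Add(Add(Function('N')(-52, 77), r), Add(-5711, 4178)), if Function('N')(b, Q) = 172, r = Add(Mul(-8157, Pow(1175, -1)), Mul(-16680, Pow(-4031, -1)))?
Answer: Rational(-46471628, 34075) ≈ -1363.8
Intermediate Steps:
r = Rational(-95553, 34075) (r = Add(Mul(-8157, Rational(1, 1175)), Mul(-16680, Rational(-1, 4031))) = Add(Rational(-8157, 1175), Rational(120, 29)) = Rational(-95553, 34075) ≈ -2.8042)
Add(Add(Function('N')(-52, 77), r), Add(-5711, 4178)) = Add(Add(172, Rational(-95553, 34075)), Add(-5711, 4178)) = Add(Rational(5765347, 34075), -1533) = Rational(-46471628, 34075)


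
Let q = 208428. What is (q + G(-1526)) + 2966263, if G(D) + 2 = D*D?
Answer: 5503365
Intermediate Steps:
G(D) = -2 + D² (G(D) = -2 + D*D = -2 + D²)
(q + G(-1526)) + 2966263 = (208428 + (-2 + (-1526)²)) + 2966263 = (208428 + (-2 + 2328676)) + 2966263 = (208428 + 2328674) + 2966263 = 2537102 + 2966263 = 5503365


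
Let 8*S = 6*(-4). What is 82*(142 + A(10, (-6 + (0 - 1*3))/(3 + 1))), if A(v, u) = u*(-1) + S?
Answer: 23165/2 ≈ 11583.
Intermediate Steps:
S = -3 (S = (6*(-4))/8 = (1/8)*(-24) = -3)
A(v, u) = -3 - u (A(v, u) = u*(-1) - 3 = -u - 3 = -3 - u)
82*(142 + A(10, (-6 + (0 - 1*3))/(3 + 1))) = 82*(142 + (-3 - (-6 + (0 - 1*3))/(3 + 1))) = 82*(142 + (-3 - (-6 + (0 - 3))/4)) = 82*(142 + (-3 - (-6 - 3)/4)) = 82*(142 + (-3 - (-9)/4)) = 82*(142 + (-3 - 1*(-9/4))) = 82*(142 + (-3 + 9/4)) = 82*(142 - 3/4) = 82*(565/4) = 23165/2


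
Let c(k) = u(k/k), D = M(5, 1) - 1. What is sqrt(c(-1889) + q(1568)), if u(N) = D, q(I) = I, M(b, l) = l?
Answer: 28*sqrt(2) ≈ 39.598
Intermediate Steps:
D = 0 (D = 1 - 1 = 0)
u(N) = 0
c(k) = 0
sqrt(c(-1889) + q(1568)) = sqrt(0 + 1568) = sqrt(1568) = 28*sqrt(2)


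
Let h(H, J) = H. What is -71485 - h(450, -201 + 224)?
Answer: -71935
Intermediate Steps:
-71485 - h(450, -201 + 224) = -71485 - 1*450 = -71485 - 450 = -71935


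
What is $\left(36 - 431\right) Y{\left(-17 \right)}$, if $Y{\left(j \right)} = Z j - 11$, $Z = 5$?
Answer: $37920$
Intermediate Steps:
$Y{\left(j \right)} = -11 + 5 j$ ($Y{\left(j \right)} = 5 j - 11 = -11 + 5 j$)
$\left(36 - 431\right) Y{\left(-17 \right)} = \left(36 - 431\right) \left(-11 + 5 \left(-17\right)\right) = - 395 \left(-11 - 85\right) = \left(-395\right) \left(-96\right) = 37920$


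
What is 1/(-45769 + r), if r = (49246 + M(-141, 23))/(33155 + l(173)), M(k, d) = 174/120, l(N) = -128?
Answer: -660540/30231270311 ≈ -2.1850e-5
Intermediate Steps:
M(k, d) = 29/20 (M(k, d) = 174*(1/120) = 29/20)
r = 984949/660540 (r = (49246 + 29/20)/(33155 - 128) = (984949/20)/33027 = (984949/20)*(1/33027) = 984949/660540 ≈ 1.4911)
1/(-45769 + r) = 1/(-45769 + 984949/660540) = 1/(-30231270311/660540) = -660540/30231270311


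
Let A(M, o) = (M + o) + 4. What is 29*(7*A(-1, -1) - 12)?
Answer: 58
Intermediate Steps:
A(M, o) = 4 + M + o
29*(7*A(-1, -1) - 12) = 29*(7*(4 - 1 - 1) - 12) = 29*(7*2 - 12) = 29*(14 - 12) = 29*2 = 58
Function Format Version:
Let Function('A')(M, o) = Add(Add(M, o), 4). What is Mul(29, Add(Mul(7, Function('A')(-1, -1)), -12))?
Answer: 58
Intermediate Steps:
Function('A')(M, o) = Add(4, M, o)
Mul(29, Add(Mul(7, Function('A')(-1, -1)), -12)) = Mul(29, Add(Mul(7, Add(4, -1, -1)), -12)) = Mul(29, Add(Mul(7, 2), -12)) = Mul(29, Add(14, -12)) = Mul(29, 2) = 58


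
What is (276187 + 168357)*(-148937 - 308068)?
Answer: -203158830720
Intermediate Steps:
(276187 + 168357)*(-148937 - 308068) = 444544*(-457005) = -203158830720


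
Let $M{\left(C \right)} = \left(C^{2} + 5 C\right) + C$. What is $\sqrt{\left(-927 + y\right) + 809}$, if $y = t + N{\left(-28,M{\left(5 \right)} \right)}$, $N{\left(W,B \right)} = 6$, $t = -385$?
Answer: $i \sqrt{497} \approx 22.293 i$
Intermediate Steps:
$M{\left(C \right)} = C^{2} + 6 C$
$y = -379$ ($y = -385 + 6 = -379$)
$\sqrt{\left(-927 + y\right) + 809} = \sqrt{\left(-927 - 379\right) + 809} = \sqrt{-1306 + 809} = \sqrt{-497} = i \sqrt{497}$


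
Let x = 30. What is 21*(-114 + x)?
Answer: -1764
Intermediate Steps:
21*(-114 + x) = 21*(-114 + 30) = 21*(-84) = -1764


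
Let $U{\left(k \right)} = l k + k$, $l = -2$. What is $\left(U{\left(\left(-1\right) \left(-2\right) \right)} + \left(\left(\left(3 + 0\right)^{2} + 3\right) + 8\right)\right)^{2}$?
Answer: $324$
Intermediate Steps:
$U{\left(k \right)} = - k$ ($U{\left(k \right)} = - 2 k + k = - k$)
$\left(U{\left(\left(-1\right) \left(-2\right) \right)} + \left(\left(\left(3 + 0\right)^{2} + 3\right) + 8\right)\right)^{2} = \left(- \left(-1\right) \left(-2\right) + \left(\left(\left(3 + 0\right)^{2} + 3\right) + 8\right)\right)^{2} = \left(\left(-1\right) 2 + \left(\left(3^{2} + 3\right) + 8\right)\right)^{2} = \left(-2 + \left(\left(9 + 3\right) + 8\right)\right)^{2} = \left(-2 + \left(12 + 8\right)\right)^{2} = \left(-2 + 20\right)^{2} = 18^{2} = 324$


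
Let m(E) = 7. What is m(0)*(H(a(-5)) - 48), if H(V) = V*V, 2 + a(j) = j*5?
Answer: 4767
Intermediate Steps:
a(j) = -2 + 5*j (a(j) = -2 + j*5 = -2 + 5*j)
H(V) = V**2
m(0)*(H(a(-5)) - 48) = 7*((-2 + 5*(-5))**2 - 48) = 7*((-2 - 25)**2 - 48) = 7*((-27)**2 - 48) = 7*(729 - 48) = 7*681 = 4767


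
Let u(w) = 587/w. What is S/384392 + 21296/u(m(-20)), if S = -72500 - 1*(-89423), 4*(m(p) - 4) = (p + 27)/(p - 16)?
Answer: 291204457097/2030742936 ≈ 143.40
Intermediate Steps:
m(p) = 4 + (27 + p)/(4*(-16 + p)) (m(p) = 4 + ((p + 27)/(p - 16))/4 = 4 + ((27 + p)/(-16 + p))/4 = 4 + (27 + p)/(4*(-16 + p)))
S = 16923 (S = -72500 + 89423 = 16923)
S/384392 + 21296/u(m(-20)) = 16923/384392 + 21296/((587/(((-229 + 17*(-20))/(4*(-16 - 20)))))) = 16923*(1/384392) + 21296/((587/(((¼)*(-229 - 340)/(-36))))) = 16923/384392 + 21296/((587/(((¼)*(-1/36)*(-569))))) = 16923/384392 + 21296/((587/(569/144))) = 16923/384392 + 21296/((587*(144/569))) = 16923/384392 + 21296/(84528/569) = 16923/384392 + 21296*(569/84528) = 16923/384392 + 757339/5283 = 291204457097/2030742936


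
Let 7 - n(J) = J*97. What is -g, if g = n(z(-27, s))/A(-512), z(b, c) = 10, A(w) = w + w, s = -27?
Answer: -963/1024 ≈ -0.94043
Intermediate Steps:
A(w) = 2*w
n(J) = 7 - 97*J (n(J) = 7 - J*97 = 7 - 97*J)
g = 963/1024 (g = (7 - 97*10)/((2*(-512))) = (7 - 970)/(-1024) = -963*(-1/1024) = 963/1024 ≈ 0.94043)
-g = -1*963/1024 = -963/1024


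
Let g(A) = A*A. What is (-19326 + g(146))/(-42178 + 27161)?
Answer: -1990/15017 ≈ -0.13252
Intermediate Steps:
g(A) = A²
(-19326 + g(146))/(-42178 + 27161) = (-19326 + 146²)/(-42178 + 27161) = (-19326 + 21316)/(-15017) = 1990*(-1/15017) = -1990/15017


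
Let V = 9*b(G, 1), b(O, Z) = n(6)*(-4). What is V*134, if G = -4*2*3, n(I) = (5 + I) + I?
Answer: -82008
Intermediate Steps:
n(I) = 5 + 2*I
G = -24 (G = -8*3 = -24)
b(O, Z) = -68 (b(O, Z) = (5 + 2*6)*(-4) = (5 + 12)*(-4) = 17*(-4) = -68)
V = -612 (V = 9*(-68) = -612)
V*134 = -612*134 = -82008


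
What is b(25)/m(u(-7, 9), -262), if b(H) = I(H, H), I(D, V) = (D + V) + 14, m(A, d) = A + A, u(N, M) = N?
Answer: -32/7 ≈ -4.5714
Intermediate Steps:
m(A, d) = 2*A
I(D, V) = 14 + D + V
b(H) = 14 + 2*H (b(H) = 14 + H + H = 14 + 2*H)
b(25)/m(u(-7, 9), -262) = (14 + 2*25)/((2*(-7))) = (14 + 50)/(-14) = 64*(-1/14) = -32/7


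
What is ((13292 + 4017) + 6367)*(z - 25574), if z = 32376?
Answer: 161044152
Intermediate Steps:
((13292 + 4017) + 6367)*(z - 25574) = ((13292 + 4017) + 6367)*(32376 - 25574) = (17309 + 6367)*6802 = 23676*6802 = 161044152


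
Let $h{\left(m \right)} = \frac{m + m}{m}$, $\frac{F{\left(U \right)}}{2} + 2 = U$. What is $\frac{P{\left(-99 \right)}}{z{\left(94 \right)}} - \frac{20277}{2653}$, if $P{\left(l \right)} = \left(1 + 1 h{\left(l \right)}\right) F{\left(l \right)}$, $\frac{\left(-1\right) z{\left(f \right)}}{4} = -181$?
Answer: $- \frac{8144133}{960386} \approx -8.4801$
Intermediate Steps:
$z{\left(f \right)} = 724$ ($z{\left(f \right)} = \left(-4\right) \left(-181\right) = 724$)
$F{\left(U \right)} = -4 + 2 U$
$h{\left(m \right)} = 2$ ($h{\left(m \right)} = \frac{2 m}{m} = 2$)
$P{\left(l \right)} = -12 + 6 l$ ($P{\left(l \right)} = \left(1 + 1 \cdot 2\right) \left(-4 + 2 l\right) = \left(1 + 2\right) \left(-4 + 2 l\right) = 3 \left(-4 + 2 l\right) = -12 + 6 l$)
$\frac{P{\left(-99 \right)}}{z{\left(94 \right)}} - \frac{20277}{2653} = \frac{-12 + 6 \left(-99\right)}{724} - \frac{20277}{2653} = \left(-12 - 594\right) \frac{1}{724} - \frac{20277}{2653} = \left(-606\right) \frac{1}{724} - \frac{20277}{2653} = - \frac{303}{362} - \frac{20277}{2653} = - \frac{8144133}{960386}$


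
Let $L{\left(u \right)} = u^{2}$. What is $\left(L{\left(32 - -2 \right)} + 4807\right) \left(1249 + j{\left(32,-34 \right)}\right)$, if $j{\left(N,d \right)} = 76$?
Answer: $7900975$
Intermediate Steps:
$\left(L{\left(32 - -2 \right)} + 4807\right) \left(1249 + j{\left(32,-34 \right)}\right) = \left(\left(32 - -2\right)^{2} + 4807\right) \left(1249 + 76\right) = \left(\left(32 + 2\right)^{2} + 4807\right) 1325 = \left(34^{2} + 4807\right) 1325 = \left(1156 + 4807\right) 1325 = 5963 \cdot 1325 = 7900975$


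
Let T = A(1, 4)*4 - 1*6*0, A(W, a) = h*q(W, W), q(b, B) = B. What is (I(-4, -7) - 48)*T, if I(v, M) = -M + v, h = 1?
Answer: -180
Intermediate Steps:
A(W, a) = W (A(W, a) = 1*W = W)
I(v, M) = v - M
T = 4 (T = 1*4 - 1*6*0 = 4 - 6*0 = 4 + 0 = 4)
(I(-4, -7) - 48)*T = ((-4 - 1*(-7)) - 48)*4 = ((-4 + 7) - 48)*4 = (3 - 48)*4 = -45*4 = -180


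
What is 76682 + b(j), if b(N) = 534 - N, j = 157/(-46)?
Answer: 3552093/46 ≈ 77219.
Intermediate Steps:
j = -157/46 (j = 157*(-1/46) = -157/46 ≈ -3.4130)
76682 + b(j) = 76682 + (534 - 1*(-157/46)) = 76682 + (534 + 157/46) = 76682 + 24721/46 = 3552093/46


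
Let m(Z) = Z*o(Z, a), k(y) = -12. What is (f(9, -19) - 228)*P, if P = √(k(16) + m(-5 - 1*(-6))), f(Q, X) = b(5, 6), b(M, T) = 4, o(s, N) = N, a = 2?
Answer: -224*I*√10 ≈ -708.35*I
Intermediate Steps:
m(Z) = 2*Z (m(Z) = Z*2 = 2*Z)
f(Q, X) = 4
P = I*√10 (P = √(-12 + 2*(-5 - 1*(-6))) = √(-12 + 2*(-5 + 6)) = √(-12 + 2*1) = √(-12 + 2) = √(-10) = I*√10 ≈ 3.1623*I)
(f(9, -19) - 228)*P = (4 - 228)*(I*√10) = -224*I*√10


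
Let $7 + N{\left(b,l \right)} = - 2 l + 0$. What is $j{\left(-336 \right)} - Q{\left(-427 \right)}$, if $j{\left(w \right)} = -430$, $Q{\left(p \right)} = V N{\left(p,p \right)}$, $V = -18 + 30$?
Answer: $-10594$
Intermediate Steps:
$N{\left(b,l \right)} = -7 - 2 l$ ($N{\left(b,l \right)} = -7 + \left(- 2 l + 0\right) = -7 - 2 l$)
$V = 12$
$Q{\left(p \right)} = -84 - 24 p$ ($Q{\left(p \right)} = 12 \left(-7 - 2 p\right) = -84 - 24 p$)
$j{\left(-336 \right)} - Q{\left(-427 \right)} = -430 - \left(-84 - -10248\right) = -430 - \left(-84 + 10248\right) = -430 - 10164 = -10594$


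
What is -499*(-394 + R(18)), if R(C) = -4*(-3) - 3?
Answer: 192115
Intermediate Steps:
R(C) = 9 (R(C) = 12 - 3 = 9)
-499*(-394 + R(18)) = -499*(-394 + 9) = -499*(-385) = 192115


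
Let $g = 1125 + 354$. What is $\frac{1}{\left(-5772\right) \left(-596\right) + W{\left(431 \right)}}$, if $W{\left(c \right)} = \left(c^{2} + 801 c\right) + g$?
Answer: $\frac{1}{3972583} \approx 2.5173 \cdot 10^{-7}$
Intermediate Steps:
$g = 1479$
$W{\left(c \right)} = 1479 + c^{2} + 801 c$ ($W{\left(c \right)} = \left(c^{2} + 801 c\right) + 1479 = 1479 + c^{2} + 801 c$)
$\frac{1}{\left(-5772\right) \left(-596\right) + W{\left(431 \right)}} = \frac{1}{\left(-5772\right) \left(-596\right) + \left(1479 + 431^{2} + 801 \cdot 431\right)} = \frac{1}{3440112 + \left(1479 + 185761 + 345231\right)} = \frac{1}{3440112 + 532471} = \frac{1}{3972583}$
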